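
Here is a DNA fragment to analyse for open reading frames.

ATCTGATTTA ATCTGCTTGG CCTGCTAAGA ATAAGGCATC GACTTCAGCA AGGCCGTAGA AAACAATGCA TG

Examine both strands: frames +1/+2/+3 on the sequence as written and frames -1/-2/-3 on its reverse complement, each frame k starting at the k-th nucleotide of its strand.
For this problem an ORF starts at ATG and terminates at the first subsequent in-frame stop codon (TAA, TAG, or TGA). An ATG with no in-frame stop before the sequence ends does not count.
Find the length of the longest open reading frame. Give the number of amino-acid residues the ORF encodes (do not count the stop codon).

8

Reverse complement (5'→3'): CATGCATTGTTTTCTACGGCCTTGCTGAAGTCGATGCCTTATTCTTAGCAGGCCAAGCAGATTAAATCAGAT
Frame +1: ATC TGA TTT AAT CTG CTT GGC CTG CTA AGA ATA AGG CAT CGA CTT CAG CAA GGC CGT AGA AAA CAA TGC ATG — no ATG→stop ORF.
Frame +2: TCT GAT TTA ATC TGC TTG GCC TGC TAA GAA TAA GGC ATC GAC TTC AGC AAG GCC GTA GAA AAC AAT GCA — no ATG→stop ORF.
Frame +3: CTG ATT TAA TCT GCT TGG CCT GCT AAG AAT AAG GCA TCG ACT TCA GCA AGG CCG TAG AAA ACA ATG CAT — no ATG→stop ORF.
Frame -1: CAT GCA TTG TTT TCT ACG GCC TTG CTG AAG TCG ATG CCT TAT TCT TAG CAG GCC AAG CAG ATT AAA TCA GAT — ATG at 34, stop TAG at 46 → 15 nt.
Frame -2: ATG CAT TGT TTT CTA CGG CCT TGC TGA AGT CGA TGC CTT ATT CTT AGC AGG CCA AGC AGA TTA AAT CAG — ATG at 2, stop TGA at 26 → 27 nt.
Frame -3: TGC ATT GTT TTC TAC GGC CTT GCT GAA GTC GAT GCC TTA TTC TTA GCA GGC CAA GCA GAT TAA ATC AGA — no ATG→stop ORF.
Longest: frame -2, positions 2–28, 27 nt = 9 codons = 8 aa. → 8 amino acids.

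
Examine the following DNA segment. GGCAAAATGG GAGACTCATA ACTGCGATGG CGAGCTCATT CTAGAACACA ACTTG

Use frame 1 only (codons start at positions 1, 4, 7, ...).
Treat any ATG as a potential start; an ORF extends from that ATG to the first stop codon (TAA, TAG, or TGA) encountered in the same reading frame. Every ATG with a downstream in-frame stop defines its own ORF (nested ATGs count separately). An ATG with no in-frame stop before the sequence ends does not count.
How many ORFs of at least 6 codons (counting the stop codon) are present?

Frame 1: GGC AAA ATG GGA GAC TCA TAA CTG CGA TGG CGA GCT CAT TCT AGA ACA CAA CTT — ATG at 7, stop TAA at 19 → 15 nt.
No ORF reaches 6 codons. Count = 0.

0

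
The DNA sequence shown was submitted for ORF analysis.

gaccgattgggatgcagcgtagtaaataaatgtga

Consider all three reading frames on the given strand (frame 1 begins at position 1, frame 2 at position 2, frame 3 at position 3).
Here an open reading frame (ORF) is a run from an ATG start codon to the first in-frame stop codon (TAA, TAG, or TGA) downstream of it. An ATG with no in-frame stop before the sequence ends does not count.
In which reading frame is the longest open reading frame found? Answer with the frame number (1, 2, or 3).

Frame 1: GAC CGA TTG GGA TGC AGC GTA GTA AAT AAA TGT — no ATG→stop ORF.
Frame 2: ACC GAT TGG GAT GCA GCG TAG TAA ATA AAT GTG — no ATG→stop ORF.
Frame 3: CCG ATT GGG ATG CAG CGT AGT AAA TAA ATG TGA — ATG at 12, stop TAA at 27 → 18 nt; ATG at 30, stop TGA at 33 → 6 nt.
Longest ORF is 18 nt in frame 3 (positions 12–29).

3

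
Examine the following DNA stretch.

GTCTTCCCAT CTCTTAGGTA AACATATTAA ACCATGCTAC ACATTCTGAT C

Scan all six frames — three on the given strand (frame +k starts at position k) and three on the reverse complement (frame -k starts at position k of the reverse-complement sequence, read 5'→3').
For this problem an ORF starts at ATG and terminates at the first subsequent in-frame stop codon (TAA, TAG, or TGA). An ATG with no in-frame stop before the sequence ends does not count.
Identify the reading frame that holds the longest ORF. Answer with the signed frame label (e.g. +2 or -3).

Reverse complement (5'→3'): GATCAGAATGTGTAGCATGGTTTAATATGTTTACCTAAGAGATGGGAAGAC
Frame +1: GTC TTC CCA TCT CTT AGG TAA ACA TAT TAA ACC ATG CTA CAC ATT CTG ATC — no ATG→stop ORF.
Frame +2: TCT TCC CAT CTC TTA GGT AAA CAT ATT AAA CCA TGC TAC ACA TTC TGA — no ATG→stop ORF.
Frame +3: CTT CCC ATC TCT TAG GTA AAC ATA TTA AAC CAT GCT ACA CAT TCT GAT — no ATG→stop ORF.
Frame -1: GAT CAG AAT GTG TAG CAT GGT TTA ATA TGT TTA CCT AAG AGA TGG GAA GAC — no ATG→stop ORF.
Frame -2: ATC AGA ATG TGT AGC ATG GTT TAA TAT GTT TAC CTA AGA GAT GGG AAG — ATG at 8, stop TAA at 23 → 18 nt; ATG at 17, stop TAA at 23 → 9 nt.
Frame -3: TCA GAA TGT GTA GCA TGG TTT AAT ATG TTT ACC TAA GAG ATG GGA AGA — ATG at 27, stop TAA at 36 → 12 nt.
Longest ORF is 18 nt in frame -2 (positions 8–25).

-2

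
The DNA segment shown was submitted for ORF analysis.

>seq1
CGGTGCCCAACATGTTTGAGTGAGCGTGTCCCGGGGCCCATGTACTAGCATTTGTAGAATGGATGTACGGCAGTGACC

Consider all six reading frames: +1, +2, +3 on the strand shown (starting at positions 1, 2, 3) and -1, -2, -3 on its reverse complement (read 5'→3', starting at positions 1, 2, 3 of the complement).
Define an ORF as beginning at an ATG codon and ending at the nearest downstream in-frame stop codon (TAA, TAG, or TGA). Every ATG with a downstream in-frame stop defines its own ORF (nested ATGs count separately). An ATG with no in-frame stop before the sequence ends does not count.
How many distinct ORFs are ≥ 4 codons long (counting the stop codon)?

2

Reverse complement (5'→3'): GGTCACTGCCGTACATCCATTCTACAAATGCTAGTACATGGGCCCCGGGACACGCTCACTCAAACATGTTGGGCACCG
Frame +1: CGG TGC CCA ACA TGT TTG AGT GAG CGT GTC CCG GGG CCC ATG TAC TAG CAT TTG TAG AAT GGA TGT ACG GCA GTG ACC — ATG at 40, stop TAG at 46 → 9 nt.
Frame +2: GGT GCC CAA CAT GTT TGA GTG AGC GTG TCC CGG GGC CCA TGT ACT AGC ATT TGT AGA ATG GAT GTA CGG CAG TGA — ATG at 59, stop TGA at 74 → 18 nt.
Frame +3: GTG CCC AAC ATG TTT GAG TGA GCG TGT CCC GGG GCC CAT GTA CTA GCA TTT GTA GAA TGG ATG TAC GGC AGT GAC — ATG at 12, stop TGA at 21 → 12 nt.
Frame -1: GGT CAC TGC CGT ACA TCC ATT CTA CAA ATG CTA GTA CAT GGG CCC CGG GAC ACG CTC ACT CAA ACA TGT TGG GCA CCG — no ATG→stop ORF.
Frame -2: GTC ACT GCC GTA CAT CCA TTC TAC AAA TGC TAG TAC ATG GGC CCC GGG ACA CGC TCA CTC AAA CAT GTT GGG CAC — no ATG→stop ORF.
Frame -3: TCA CTG CCG TAC ATC CAT TCT ACA AAT GCT AGT ACA TGG GCC CCG GGA CAC GCT CAC TCA AAC ATG TTG GGC ACC — no ATG→stop ORF.
ORFs ≥ 4 codons: frame +2 59–76 (6 codons), frame +3 12–23 (4 codons). Count = 2.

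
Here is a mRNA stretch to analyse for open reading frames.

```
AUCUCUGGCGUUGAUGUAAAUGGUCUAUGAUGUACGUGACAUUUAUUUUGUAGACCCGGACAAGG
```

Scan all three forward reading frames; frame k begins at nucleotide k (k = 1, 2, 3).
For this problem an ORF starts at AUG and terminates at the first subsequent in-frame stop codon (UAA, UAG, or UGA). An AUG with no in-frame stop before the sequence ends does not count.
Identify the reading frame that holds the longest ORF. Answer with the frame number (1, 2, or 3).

Frame 1: AUC UCU GGC GUU GAU GUA AAU GGU CUA UGA UGU ACG UGA CAU UUA UUU UGU AGA CCC GGA CAA — no AUG→stop ORF.
Frame 2: UCU CUG GCG UUG AUG UAA AUG GUC UAU GAU GUA CGU GAC AUU UAU UUU GUA GAC CCG GAC AAG — AUG at 14, stop UAA at 17 → 6 nt.
Frame 3: CUC UGG CGU UGA UGU AAA UGG UCU AUG AUG UAC GUG ACA UUU AUU UUG UAG ACC CGG ACA AGG — AUG at 27, stop UAG at 51 → 27 nt; AUG at 30, stop UAG at 51 → 24 nt.
Longest ORF is 27 nt in frame 3 (positions 27–53).

3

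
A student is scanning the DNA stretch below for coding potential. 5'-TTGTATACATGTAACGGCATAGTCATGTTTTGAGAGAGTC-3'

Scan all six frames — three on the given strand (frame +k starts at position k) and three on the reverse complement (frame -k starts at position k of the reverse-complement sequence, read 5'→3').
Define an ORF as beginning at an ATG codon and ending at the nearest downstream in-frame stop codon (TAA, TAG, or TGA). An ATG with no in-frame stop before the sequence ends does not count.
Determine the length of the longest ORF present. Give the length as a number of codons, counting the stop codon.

Reverse complement (5'→3'): GACTCTCTCAAAACATGACTATGCCGTTACATGTATACAA
Frame +1: TTG TAT ACA TGT AAC GGC ATA GTC ATG TTT TGA GAG AGT — ATG at 25, stop TGA at 31 → 9 nt.
Frame +2: TGT ATA CAT GTA ACG GCA TAG TCA TGT TTT GAG AGA GTC — no ATG→stop ORF.
Frame +3: GTA TAC ATG TAA CGG CAT AGT CAT GTT TTG AGA GAG — ATG at 9, stop TAA at 12 → 6 nt.
Frame -1: GAC TCT CTC AAA ACA TGA CTA TGC CGT TAC ATG TAT ACA — no ATG→stop ORF.
Frame -2: ACT CTC TCA AAA CAT GAC TAT GCC GTT ACA TGT ATA CAA — no ATG→stop ORF.
Frame -3: CTC TCT CAA AAC ATG ACT ATG CCG TTA CAT GTA TAC — no ATG→stop ORF.
Longest: frame +1, positions 25–33, 9 nt = 3 codons = 2 aa. → 3 codons.

3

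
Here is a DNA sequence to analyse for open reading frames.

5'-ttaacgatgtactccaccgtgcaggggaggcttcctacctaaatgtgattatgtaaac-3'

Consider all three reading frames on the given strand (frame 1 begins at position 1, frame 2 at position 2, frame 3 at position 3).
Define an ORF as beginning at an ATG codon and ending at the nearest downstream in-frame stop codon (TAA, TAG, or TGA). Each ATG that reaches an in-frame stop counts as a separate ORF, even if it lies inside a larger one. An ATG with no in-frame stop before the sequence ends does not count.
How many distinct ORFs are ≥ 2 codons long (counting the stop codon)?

3

Frame 1: TTA ACG ATG TAC TCC ACC GTG CAG GGG AGG CTT CCT ACC TAA ATG TGA TTA TGT AAA — ATG at 7, stop TAA at 40 → 36 nt; ATG at 43, stop TGA at 46 → 6 nt.
Frame 2: TAA CGA TGT ACT CCA CCG TGC AGG GGA GGC TTC CTA CCT AAA TGT GAT TAT GTA AAC — no ATG→stop ORF.
Frame 3: AAC GAT GTA CTC CAC CGT GCA GGG GAG GCT TCC TAC CTA AAT GTG ATT ATG TAA — ATG at 51, stop TAA at 54 → 6 nt.
ORFs ≥ 2 codons: frame 1 7–42 (12 codons), frame 1 43–48 (2 codons), frame 3 51–56 (2 codons). Count = 3.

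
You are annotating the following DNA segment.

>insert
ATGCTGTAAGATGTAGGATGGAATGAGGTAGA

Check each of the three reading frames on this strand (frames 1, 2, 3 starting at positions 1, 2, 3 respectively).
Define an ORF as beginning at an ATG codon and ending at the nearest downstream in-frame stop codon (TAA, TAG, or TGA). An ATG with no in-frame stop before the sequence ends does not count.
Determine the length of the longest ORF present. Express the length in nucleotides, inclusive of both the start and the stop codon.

Frame 1: ATG CTG TAA GAT GTA GGA TGG AAT GAG GTA — ATG at 1, stop TAA at 7 → 9 nt.
Frame 2: TGC TGT AAG ATG TAG GAT GGA ATG AGG TAG — ATG at 11, stop TAG at 14 → 6 nt; ATG at 23, stop TAG at 29 → 9 nt.
Frame 3: GCT GTA AGA TGT AGG ATG GAA TGA GGT AGA — ATG at 18, stop TGA at 24 → 9 nt.
Longest: frame 1, positions 1–9, 9 nt = 3 codons = 2 aa. → 9 nucleotides.

9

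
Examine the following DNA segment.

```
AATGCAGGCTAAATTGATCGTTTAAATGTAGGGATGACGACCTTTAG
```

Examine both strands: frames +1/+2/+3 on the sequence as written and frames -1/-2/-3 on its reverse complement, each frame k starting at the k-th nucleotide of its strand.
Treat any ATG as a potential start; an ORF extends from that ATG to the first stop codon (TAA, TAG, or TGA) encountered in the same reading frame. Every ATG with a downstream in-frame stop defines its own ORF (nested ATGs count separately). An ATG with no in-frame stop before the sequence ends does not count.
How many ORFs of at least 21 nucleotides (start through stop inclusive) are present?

1

Reverse complement (5'→3'): CTAAAGGTCGTCATCCCTACATTTAAACGATCAATTTAGCCTGCATT
Frame +1: AAT GCA GGC TAA ATT GAT CGT TTA AAT GTA GGG ATG ACG ACC TTT — no ATG→stop ORF.
Frame +2: ATG CAG GCT AAA TTG ATC GTT TAA ATG TAG GGA TGA CGA CCT TTA — ATG at 2, stop TAA at 23 → 24 nt; ATG at 26, stop TAG at 29 → 6 nt.
Frame +3: TGC AGG CTA AAT TGA TCG TTT AAA TGT AGG GAT GAC GAC CTT TAG — no ATG→stop ORF.
Frame -1: CTA AAG GTC GTC ATC CCT ACA TTT AAA CGA TCA ATT TAG CCT GCA — no ATG→stop ORF.
Frame -2: TAA AGG TCG TCA TCC CTA CAT TTA AAC GAT CAA TTT AGC CTG CAT — no ATG→stop ORF.
Frame -3: AAA GGT CGT CAT CCC TAC ATT TAA ACG ATC AAT TTA GCC TGC ATT — no ATG→stop ORF.
ORFs ≥ 21 nucleotides: frame +2 2–25 (24 nucleotides). Count = 1.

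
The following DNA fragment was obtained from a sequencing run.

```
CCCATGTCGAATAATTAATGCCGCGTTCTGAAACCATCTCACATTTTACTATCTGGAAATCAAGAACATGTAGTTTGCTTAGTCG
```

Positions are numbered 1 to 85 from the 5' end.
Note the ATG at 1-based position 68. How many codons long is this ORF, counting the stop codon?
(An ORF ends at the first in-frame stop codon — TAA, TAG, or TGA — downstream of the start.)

Codons from position 68: ATG (68–70), TAG (71–73).
TAG is the first in-frame stop; that's 2 codons including the stop.

2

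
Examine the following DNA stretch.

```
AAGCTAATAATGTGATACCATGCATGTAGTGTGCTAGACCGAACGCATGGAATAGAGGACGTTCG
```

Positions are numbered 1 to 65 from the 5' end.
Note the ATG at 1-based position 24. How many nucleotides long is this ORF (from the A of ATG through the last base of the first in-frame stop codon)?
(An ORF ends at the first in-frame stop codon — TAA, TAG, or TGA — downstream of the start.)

6

Codons from position 24: ATG (24–26), TAG (27–29).
TAG is the first in-frame stop; ORF spans 24–29, 6 nucleotides.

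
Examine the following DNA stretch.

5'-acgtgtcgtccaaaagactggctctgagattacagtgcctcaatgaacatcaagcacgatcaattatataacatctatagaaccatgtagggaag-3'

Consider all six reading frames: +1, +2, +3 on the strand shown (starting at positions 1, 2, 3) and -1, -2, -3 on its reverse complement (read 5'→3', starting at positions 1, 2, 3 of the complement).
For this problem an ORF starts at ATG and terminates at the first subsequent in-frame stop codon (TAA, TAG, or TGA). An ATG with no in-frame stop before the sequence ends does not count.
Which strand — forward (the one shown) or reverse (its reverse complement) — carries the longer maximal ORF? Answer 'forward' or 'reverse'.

forward

Reverse complement (5'→3'): CTTCCCTACATGGTTCTATAGATGTTATATAATTGATCGTGCTTGATGTTCATTGAGGCACTGTAATCTCAGAGCCAGTCTTTTGGACGACACGT
Frame +1: ACG TGT CGT CCA AAA GAC TGG CTC TGA GAT TAC AGT GCC TCA ATG AAC ATC AAG CAC GAT CAA TTA TAT AAC ATC TAT AGA ACC ATG TAG GGA — ATG at 43, stop TAG at 88 → 48 nt; ATG at 85, stop TAG at 88 → 6 nt.
Frame +2: CGT GTC GTC CAA AAG ACT GGC TCT GAG ATT ACA GTG CCT CAA TGA ACA TCA AGC ACG ATC AAT TAT ATA ACA TCT ATA GAA CCA TGT AGG GAA — no ATG→stop ORF.
Frame +3: GTG TCG TCC AAA AGA CTG GCT CTG AGA TTA CAG TGC CTC AAT GAA CAT CAA GCA CGA TCA ATT ATA TAA CAT CTA TAG AAC CAT GTA GGG AAG — no ATG→stop ORF.
Frame -1: CTT CCC TAC ATG GTT CTA TAG ATG TTA TAT AAT TGA TCG TGC TTG ATG TTC ATT GAG GCA CTG TAA TCT CAG AGC CAG TCT TTT GGA CGA CAC — ATG at 10, stop TAG at 19 → 12 nt; ATG at 22, stop TGA at 34 → 15 nt; ATG at 46, stop TAA at 64 → 21 nt.
Frame -2: TTC CCT ACA TGG TTC TAT AGA TGT TAT ATA ATT GAT CGT GCT TGA TGT TCA TTG AGG CAC TGT AAT CTC AGA GCC AGT CTT TTG GAC GAC ACG — no ATG→stop ORF.
Frame -3: TCC CTA CAT GGT TCT ATA GAT GTT ATA TAA TTG ATC GTG CTT GAT GTT CAT TGA GGC ACT GTA ATC TCA GAG CCA GTC TTT TGG ACG ACA CGT — no ATG→stop ORF.
Forward-strand max 48 nt; reverse-strand max 21 nt. The forward strand has the longer ORF.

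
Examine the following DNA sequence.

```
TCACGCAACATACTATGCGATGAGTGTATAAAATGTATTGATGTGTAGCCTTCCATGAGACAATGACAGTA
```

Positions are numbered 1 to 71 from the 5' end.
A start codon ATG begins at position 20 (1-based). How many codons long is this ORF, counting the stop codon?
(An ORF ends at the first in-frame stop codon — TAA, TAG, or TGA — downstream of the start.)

Codons from position 20: ATG (20–22), AGT (23–25), GTA (26–28), TAA (29–31).
TAA is the first in-frame stop; that's 4 codons including the stop.

4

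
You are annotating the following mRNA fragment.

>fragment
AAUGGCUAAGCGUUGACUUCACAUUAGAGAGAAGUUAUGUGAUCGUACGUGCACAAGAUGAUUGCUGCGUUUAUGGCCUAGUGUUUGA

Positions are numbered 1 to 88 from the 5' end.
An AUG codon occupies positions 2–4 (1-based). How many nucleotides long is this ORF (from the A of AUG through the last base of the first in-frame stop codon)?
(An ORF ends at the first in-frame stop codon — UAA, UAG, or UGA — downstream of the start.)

Codons from position 2: AUG (2–4), GCU (5–7), AAG (8–10), CGU (11–13), UGA (14–16).
UGA is the first in-frame stop; ORF spans 2–16, 15 nucleotides.

15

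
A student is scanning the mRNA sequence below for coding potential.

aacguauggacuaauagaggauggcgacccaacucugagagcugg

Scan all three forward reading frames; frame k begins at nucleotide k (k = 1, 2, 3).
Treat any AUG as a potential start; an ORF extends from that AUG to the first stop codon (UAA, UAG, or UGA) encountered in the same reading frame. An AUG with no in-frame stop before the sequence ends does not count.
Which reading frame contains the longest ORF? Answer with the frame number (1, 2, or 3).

3

Frame 1: AAC GUA UGG ACU AAU AGA GGA UGG CGA CCC AAC UCU GAG AGC UGG — no AUG→stop ORF.
Frame 2: ACG UAU GGA CUA AUA GAG GAU GGC GAC CCA ACU CUG AGA GCU — no AUG→stop ORF.
Frame 3: CGU AUG GAC UAA UAG AGG AUG GCG ACC CAA CUC UGA GAG CUG — AUG at 6, stop UAA at 12 → 9 nt; AUG at 21, stop UGA at 36 → 18 nt.
Longest ORF is 18 nt in frame 3 (positions 21–38).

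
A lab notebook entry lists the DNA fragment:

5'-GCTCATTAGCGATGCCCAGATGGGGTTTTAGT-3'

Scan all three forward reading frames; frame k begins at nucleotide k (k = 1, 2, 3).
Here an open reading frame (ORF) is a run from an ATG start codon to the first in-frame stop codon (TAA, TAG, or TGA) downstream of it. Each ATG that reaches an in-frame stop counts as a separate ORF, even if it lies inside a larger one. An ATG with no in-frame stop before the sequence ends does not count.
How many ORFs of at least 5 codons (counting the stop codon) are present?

0

Frame 1: GCT CAT TAG CGA TGC CCA GAT GGG GTT TTA — no ATG→stop ORF.
Frame 2: CTC ATT AGC GAT GCC CAG ATG GGG TTT TAG — ATG at 20, stop TAG at 29 → 12 nt.
Frame 3: TCA TTA GCG ATG CCC AGA TGG GGT TTT AGT — no ATG→stop ORF.
No ORF reaches 5 codons. Count = 0.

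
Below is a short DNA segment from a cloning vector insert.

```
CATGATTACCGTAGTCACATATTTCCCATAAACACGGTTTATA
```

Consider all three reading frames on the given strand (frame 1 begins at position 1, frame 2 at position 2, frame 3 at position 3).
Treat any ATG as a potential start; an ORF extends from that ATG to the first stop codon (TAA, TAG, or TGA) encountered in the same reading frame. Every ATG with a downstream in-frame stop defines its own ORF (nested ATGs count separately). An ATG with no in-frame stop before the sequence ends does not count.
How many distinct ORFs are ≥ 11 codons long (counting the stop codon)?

0

Frame 1: CAT GAT TAC CGT AGT CAC ATA TTT CCC ATA AAC ACG GTT TAT — no ATG→stop ORF.
Frame 2: ATG ATT ACC GTA GTC ACA TAT TTC CCA TAA ACA CGG TTT ATA — ATG at 2, stop TAA at 29 → 30 nt.
Frame 3: TGA TTA CCG TAG TCA CAT ATT TCC CAT AAA CAC GGT TTA — no ATG→stop ORF.
No ORF reaches 11 codons. Count = 0.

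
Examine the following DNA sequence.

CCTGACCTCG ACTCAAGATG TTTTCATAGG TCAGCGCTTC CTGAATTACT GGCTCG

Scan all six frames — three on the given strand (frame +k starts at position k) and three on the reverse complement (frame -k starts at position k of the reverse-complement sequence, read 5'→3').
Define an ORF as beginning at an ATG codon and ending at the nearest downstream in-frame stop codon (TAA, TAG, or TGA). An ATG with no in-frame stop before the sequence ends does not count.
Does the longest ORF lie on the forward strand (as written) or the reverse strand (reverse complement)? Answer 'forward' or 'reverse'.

reverse

Reverse complement (5'→3'): CGAGCCAGTAATTCAGGAAGCGCTGACCTATGAAAACATCTTGAGTCGAGGTCAGG
Frame +1: CCT GAC CTC GAC TCA AGA TGT TTT CAT AGG TCA GCG CTT CCT GAA TTA CTG GCT — no ATG→stop ORF.
Frame +2: CTG ACC TCG ACT CAA GAT GTT TTC ATA GGT CAG CGC TTC CTG AAT TAC TGG CTC — no ATG→stop ORF.
Frame +3: TGA CCT CGA CTC AAG ATG TTT TCA TAG GTC AGC GCT TCC TGA ATT ACT GGC TCG — ATG at 18, stop TAG at 27 → 12 nt.
Frame -1: CGA GCC AGT AAT TCA GGA AGC GCT GAC CTA TGA AAA CAT CTT GAG TCG AGG TCA — no ATG→stop ORF.
Frame -2: GAG CCA GTA ATT CAG GAA GCG CTG ACC TAT GAA AAC ATC TTG AGT CGA GGT CAG — no ATG→stop ORF.
Frame -3: AGC CAG TAA TTC AGG AAG CGC TGA CCT ATG AAA ACA TCT TGA GTC GAG GTC AGG — ATG at 30, stop TGA at 42 → 15 nt.
Forward-strand max 12 nt; reverse-strand max 15 nt. The reverse strand has the longer ORF.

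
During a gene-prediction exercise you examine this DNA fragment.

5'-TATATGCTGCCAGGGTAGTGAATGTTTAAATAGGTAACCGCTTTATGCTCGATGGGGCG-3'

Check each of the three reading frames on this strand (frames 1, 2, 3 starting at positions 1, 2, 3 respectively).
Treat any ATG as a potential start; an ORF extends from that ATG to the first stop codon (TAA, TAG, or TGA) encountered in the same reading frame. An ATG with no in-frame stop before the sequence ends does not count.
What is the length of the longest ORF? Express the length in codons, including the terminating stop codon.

Frame 1: TAT ATG CTG CCA GGG TAG TGA ATG TTT AAA TAG GTA ACC GCT TTA TGC TCG ATG GGG — ATG at 4, stop TAG at 16 → 15 nt; ATG at 22, stop TAG at 31 → 12 nt.
Frame 2: ATA TGC TGC CAG GGT AGT GAA TGT TTA AAT AGG TAA CCG CTT TAT GCT CGA TGG GGC — no ATG→stop ORF.
Frame 3: TAT GCT GCC AGG GTA GTG AAT GTT TAA ATA GGT AAC CGC TTT ATG CTC GAT GGG GCG — no ATG→stop ORF.
Longest: frame 1, positions 4–18, 15 nt = 5 codons = 4 aa. → 5 codons.

5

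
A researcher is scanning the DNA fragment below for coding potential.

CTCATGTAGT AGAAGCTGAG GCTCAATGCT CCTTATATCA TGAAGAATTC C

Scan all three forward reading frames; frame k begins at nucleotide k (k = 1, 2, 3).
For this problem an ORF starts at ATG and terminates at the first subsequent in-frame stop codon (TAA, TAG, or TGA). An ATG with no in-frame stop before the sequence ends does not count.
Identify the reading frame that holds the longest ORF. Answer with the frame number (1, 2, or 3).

Frame 1: CTC ATG TAG TAG AAG CTG AGG CTC AAT GCT CCT TAT ATC ATG AAG AAT TCC — ATG at 4, stop TAG at 7 → 6 nt.
Frame 2: TCA TGT AGT AGA AGC TGA GGC TCA ATG CTC CTT ATA TCA TGA AGA ATT — ATG at 26, stop TGA at 41 → 18 nt.
Frame 3: CAT GTA GTA GAA GCT GAG GCT CAA TGC TCC TTA TAT CAT GAA GAA TTC — no ATG→stop ORF.
Longest ORF is 18 nt in frame 2 (positions 26–43).

2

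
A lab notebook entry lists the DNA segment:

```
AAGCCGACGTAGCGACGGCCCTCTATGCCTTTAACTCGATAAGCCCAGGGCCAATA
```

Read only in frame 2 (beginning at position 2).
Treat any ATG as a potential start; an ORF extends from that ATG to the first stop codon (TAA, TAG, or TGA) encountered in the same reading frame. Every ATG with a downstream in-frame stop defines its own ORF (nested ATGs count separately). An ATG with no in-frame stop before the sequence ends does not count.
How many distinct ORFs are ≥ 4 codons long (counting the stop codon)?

0

Frame 2: AGC CGA CGT AGC GAC GGC CCT CTA TGC CTT TAA CTC GAT AAG CCC AGG GCC AAT — no ATG→stop ORF.
No ORF reaches 4 codons. Count = 0.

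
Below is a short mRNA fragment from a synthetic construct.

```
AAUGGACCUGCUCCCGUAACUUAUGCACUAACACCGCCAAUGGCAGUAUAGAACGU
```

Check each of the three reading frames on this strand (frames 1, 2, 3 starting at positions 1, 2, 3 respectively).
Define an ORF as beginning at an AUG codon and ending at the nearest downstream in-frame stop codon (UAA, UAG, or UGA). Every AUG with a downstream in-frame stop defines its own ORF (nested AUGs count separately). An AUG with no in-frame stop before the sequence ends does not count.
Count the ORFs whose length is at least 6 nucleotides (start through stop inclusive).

3

Frame 1: AAU GGA CCU GCU CCC GUA ACU UAU GCA CUA ACA CCG CCA AUG GCA GUA UAG AAC — AUG at 40, stop UAG at 49 → 12 nt.
Frame 2: AUG GAC CUG CUC CCG UAA CUU AUG CAC UAA CAC CGC CAA UGG CAG UAU AGA ACG — AUG at 2, stop UAA at 17 → 18 nt; AUG at 23, stop UAA at 29 → 9 nt.
Frame 3: UGG ACC UGC UCC CGU AAC UUA UGC ACU AAC ACC GCC AAU GGC AGU AUA GAA CGU — no AUG→stop ORF.
ORFs ≥ 6 nucleotides: frame 1 40–51 (12 nucleotides), frame 2 2–19 (18 nucleotides), frame 2 23–31 (9 nucleotides). Count = 3.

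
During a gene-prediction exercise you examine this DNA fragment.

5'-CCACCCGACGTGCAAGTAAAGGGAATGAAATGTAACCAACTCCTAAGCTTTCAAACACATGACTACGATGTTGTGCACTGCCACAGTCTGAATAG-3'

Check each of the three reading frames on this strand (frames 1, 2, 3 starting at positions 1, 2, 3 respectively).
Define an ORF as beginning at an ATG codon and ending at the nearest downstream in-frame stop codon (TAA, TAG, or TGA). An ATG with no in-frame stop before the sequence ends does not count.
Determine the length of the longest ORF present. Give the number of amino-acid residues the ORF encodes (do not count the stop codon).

10

Frame 1: CCA CCC GAC GTG CAA GTA AAG GGA ATG AAA TGT AAC CAA CTC CTA AGC TTT CAA ACA CAT GAC TAC GAT GTT GTG CAC TGC CAC AGT CTG AAT — no ATG→stop ORF.
Frame 2: CAC CCG ACG TGC AAG TAA AGG GAA TGA AAT GTA ACC AAC TCC TAA GCT TTC AAA CAC ATG ACT ACG ATG TTG TGC ACT GCC ACA GTC TGA ATA — ATG at 59, stop TGA at 89 → 33 nt; ATG at 68, stop TGA at 89 → 24 nt.
Frame 3: ACC CGA CGT GCA AGT AAA GGG AAT GAA ATG TAA CCA ACT CCT AAG CTT TCA AAC ACA TGA CTA CGA TGT TGT GCA CTG CCA CAG TCT GAA TAG — ATG at 30, stop TAA at 33 → 6 nt.
Longest: frame 2, positions 59–91, 33 nt = 11 codons = 10 aa. → 10 amino acids.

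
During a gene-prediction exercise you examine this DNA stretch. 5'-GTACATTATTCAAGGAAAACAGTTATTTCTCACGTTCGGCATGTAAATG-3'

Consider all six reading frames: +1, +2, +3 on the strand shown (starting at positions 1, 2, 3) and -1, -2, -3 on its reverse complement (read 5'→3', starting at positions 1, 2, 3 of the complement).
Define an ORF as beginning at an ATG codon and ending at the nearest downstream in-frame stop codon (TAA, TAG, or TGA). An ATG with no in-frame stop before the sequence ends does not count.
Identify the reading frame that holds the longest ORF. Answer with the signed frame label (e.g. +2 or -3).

Reverse complement (5'→3'): CATTTACATGCCGAACGTGAGAAATAACTGTTTTCCTTGAATAATGTAC
Frame +1: GTA CAT TAT TCA AGG AAA ACA GTT ATT TCT CAC GTT CGG CAT GTA AAT — no ATG→stop ORF.
Frame +2: TAC ATT ATT CAA GGA AAA CAG TTA TTT CTC ACG TTC GGC ATG TAA ATG — ATG at 41, stop TAA at 44 → 6 nt.
Frame +3: ACA TTA TTC AAG GAA AAC AGT TAT TTC TCA CGT TCG GCA TGT AAA — no ATG→stop ORF.
Frame -1: CAT TTA CAT GCC GAA CGT GAG AAA TAA CTG TTT TCC TTG AAT AAT GTA — no ATG→stop ORF.
Frame -2: ATT TAC ATG CCG AAC GTG AGA AAT AAC TGT TTT CCT TGA ATA ATG TAC — ATG at 8, stop TGA at 38 → 33 nt.
Frame -3: TTT ACA TGC CGA ACG TGA GAA ATA ACT GTT TTC CTT GAA TAA TGT — no ATG→stop ORF.
Longest ORF is 33 nt in frame -2 (positions 8–40).

-2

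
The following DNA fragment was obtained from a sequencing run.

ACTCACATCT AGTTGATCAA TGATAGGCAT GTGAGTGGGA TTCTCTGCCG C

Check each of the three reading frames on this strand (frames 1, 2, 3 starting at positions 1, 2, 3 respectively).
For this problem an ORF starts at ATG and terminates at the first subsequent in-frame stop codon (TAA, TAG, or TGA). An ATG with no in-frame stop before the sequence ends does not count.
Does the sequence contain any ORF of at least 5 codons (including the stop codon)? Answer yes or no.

Frame 1: ACT CAC ATC TAG TTG ATC AAT GAT AGG CAT GTG AGT GGG ATT CTC TGC CGC — no ATG→stop ORF.
Frame 2: CTC ACA TCT AGT TGA TCA ATG ATA GGC ATG TGA GTG GGA TTC TCT GCC — ATG at 20, stop TGA at 32 → 15 nt; ATG at 29, stop TGA at 32 → 6 nt.
Frame 3: TCA CAT CTA GTT GAT CAA TGA TAG GCA TGT GAG TGG GAT TCT CTG CCG — no ATG→stop ORF.
Frame 2 has an ORF of 5 codons (positions 20–34) ≥ 5, so yes.

yes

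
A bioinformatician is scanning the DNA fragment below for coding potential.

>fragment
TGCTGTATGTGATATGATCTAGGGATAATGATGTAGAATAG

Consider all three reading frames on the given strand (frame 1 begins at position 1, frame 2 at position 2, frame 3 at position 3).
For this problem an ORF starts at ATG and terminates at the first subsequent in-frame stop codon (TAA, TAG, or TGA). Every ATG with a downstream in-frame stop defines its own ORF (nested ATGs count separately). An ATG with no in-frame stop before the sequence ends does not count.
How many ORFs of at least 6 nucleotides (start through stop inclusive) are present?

Frame 1: TGC TGT ATG TGA TAT GAT CTA GGG ATA ATG ATG TAG AAT — ATG at 7, stop TGA at 10 → 6 nt; ATG at 28, stop TAG at 34 → 9 nt; ATG at 31, stop TAG at 34 → 6 nt.
Frame 2: GCT GTA TGT GAT ATG ATC TAG GGA TAA TGA TGT AGA ATA — ATG at 14, stop TAG at 20 → 9 nt.
Frame 3: CTG TAT GTG ATA TGA TCT AGG GAT AAT GAT GTA GAA TAG — no ATG→stop ORF.
ORFs ≥ 6 nucleotides: frame 1 7–12 (6 nucleotides), frame 1 28–36 (9 nucleotides), frame 1 31–36 (6 nucleotides), frame 2 14–22 (9 nucleotides). Count = 4.

4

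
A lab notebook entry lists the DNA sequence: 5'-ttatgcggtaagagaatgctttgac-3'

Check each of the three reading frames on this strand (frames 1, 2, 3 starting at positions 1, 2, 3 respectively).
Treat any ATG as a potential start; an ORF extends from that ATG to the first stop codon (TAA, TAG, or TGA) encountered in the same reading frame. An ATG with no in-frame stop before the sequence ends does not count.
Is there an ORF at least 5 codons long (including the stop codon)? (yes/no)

Frame 1: TTA TGC GGT AAG AGA ATG CTT TGA — ATG at 16, stop TGA at 22 → 9 nt.
Frame 2: TAT GCG GTA AGA GAA TGC TTT GAC — no ATG→stop ORF.
Frame 3: ATG CGG TAA GAG AAT GCT TTG — ATG at 3, stop TAA at 9 → 9 nt.
Largest ORF found is 3 codons < 5, so no.

no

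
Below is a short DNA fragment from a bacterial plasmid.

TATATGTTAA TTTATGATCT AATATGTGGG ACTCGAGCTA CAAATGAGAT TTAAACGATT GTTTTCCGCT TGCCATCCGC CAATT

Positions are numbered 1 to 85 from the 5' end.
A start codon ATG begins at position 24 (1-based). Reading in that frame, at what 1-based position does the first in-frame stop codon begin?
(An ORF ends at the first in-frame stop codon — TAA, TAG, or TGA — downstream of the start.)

45

Codons from position 24: ATG (24–26), TGG (27–29), GAC (30–32), TCG (33–35), AGC (36–38), TAC (39–41), AAA (42–44), TGA (45–47).
TGA is a stop codon; it begins at position 45.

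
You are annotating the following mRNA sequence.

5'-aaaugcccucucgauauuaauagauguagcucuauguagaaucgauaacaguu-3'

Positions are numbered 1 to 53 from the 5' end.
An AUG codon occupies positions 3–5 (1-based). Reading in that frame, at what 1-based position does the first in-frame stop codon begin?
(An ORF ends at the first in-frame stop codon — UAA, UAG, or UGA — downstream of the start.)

Codons from position 3: AUG (3–5), CCC (6–8), UCU (9–11), CGA (12–14), UAU (15–17), UAA (18–20).
UAA is a stop codon; it begins at position 18.

18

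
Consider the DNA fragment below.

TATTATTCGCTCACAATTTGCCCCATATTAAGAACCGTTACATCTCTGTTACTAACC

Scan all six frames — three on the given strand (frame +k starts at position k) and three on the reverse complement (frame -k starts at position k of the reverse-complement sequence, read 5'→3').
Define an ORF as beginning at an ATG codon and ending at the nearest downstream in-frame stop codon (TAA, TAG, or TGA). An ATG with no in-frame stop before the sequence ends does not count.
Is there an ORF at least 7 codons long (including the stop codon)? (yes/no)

Reverse complement (5'→3'): GGTTAGTAACAGAGATGTAACGGTTCTTAATATGGGGCAAATTGTGAGCGAATAATA
Frame +1: TAT TAT TCG CTC ACA ATT TGC CCC ATA TTA AGA ACC GTT ACA TCT CTG TTA CTA ACC — no ATG→stop ORF.
Frame +2: ATT ATT CGC TCA CAA TTT GCC CCA TAT TAA GAA CCG TTA CAT CTC TGT TAC TAA — no ATG→stop ORF.
Frame +3: TTA TTC GCT CAC AAT TTG CCC CAT ATT AAG AAC CGT TAC ATC TCT GTT ACT AAC — no ATG→stop ORF.
Frame -1: GGT TAG TAA CAG AGA TGT AAC GGT TCT TAA TAT GGG GCA AAT TGT GAG CGA ATA ATA — no ATG→stop ORF.
Frame -2: GTT AGT AAC AGA GAT GTA ACG GTT CTT AAT ATG GGG CAA ATT GTG AGC GAA TAA — ATG at 32, stop TAA at 53 → 24 nt.
Frame -3: TTA GTA ACA GAG ATG TAA CGG TTC TTA ATA TGG GGC AAA TTG TGA GCG AAT AAT — ATG at 15, stop TAA at 18 → 6 nt.
Frame -2 has an ORF of 8 codons (positions 32–55) ≥ 7, so yes.

yes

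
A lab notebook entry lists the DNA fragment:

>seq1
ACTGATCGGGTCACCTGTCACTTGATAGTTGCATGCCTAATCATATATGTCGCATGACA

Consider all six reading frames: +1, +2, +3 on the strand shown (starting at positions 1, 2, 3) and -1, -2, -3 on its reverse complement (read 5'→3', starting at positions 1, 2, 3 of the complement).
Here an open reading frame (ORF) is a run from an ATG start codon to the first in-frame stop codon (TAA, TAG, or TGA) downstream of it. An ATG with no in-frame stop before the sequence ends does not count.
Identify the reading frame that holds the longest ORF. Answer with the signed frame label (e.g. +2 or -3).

-1

Reverse complement (5'→3'): TGTCATGCGACATATATGATTAGGCATGCAACTATCAAGTGACAGGTGACCCGATCAGT
Frame +1: ACT GAT CGG GTC ACC TGT CAC TTG ATA GTT GCA TGC CTA ATC ATA TAT GTC GCA TGA — no ATG→stop ORF.
Frame +2: CTG ATC GGG TCA CCT GTC ACT TGA TAG TTG CAT GCC TAA TCA TAT ATG TCG CAT GAC — no ATG→stop ORF.
Frame +3: TGA TCG GGT CAC CTG TCA CTT GAT AGT TGC ATG CCT AAT CAT ATA TGT CGC ATG ACA — no ATG→stop ORF.
Frame -1: TGT CAT GCG ACA TAT ATG ATT AGG CAT GCA ACT ATC AAG TGA CAG GTG ACC CGA TCA — ATG at 16, stop TGA at 40 → 27 nt.
Frame -2: GTC ATG CGA CAT ATA TGA TTA GGC ATG CAA CTA TCA AGT GAC AGG TGA CCC GAT CAG — ATG at 5, stop TGA at 17 → 15 nt; ATG at 26, stop TGA at 47 → 24 nt.
Frame -3: TCA TGC GAC ATA TAT GAT TAG GCA TGC AAC TAT CAA GTG ACA GGT GAC CCG ATC AGT — no ATG→stop ORF.
Longest ORF is 27 nt in frame -1 (positions 16–42).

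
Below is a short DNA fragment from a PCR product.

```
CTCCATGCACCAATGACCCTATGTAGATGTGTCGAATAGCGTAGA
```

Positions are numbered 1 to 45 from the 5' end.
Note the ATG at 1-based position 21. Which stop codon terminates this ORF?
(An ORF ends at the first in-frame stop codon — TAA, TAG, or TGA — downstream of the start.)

Codons from position 21: ATG (21–23), TAG (24–26).
The first in-frame stop codon is TAG.

TAG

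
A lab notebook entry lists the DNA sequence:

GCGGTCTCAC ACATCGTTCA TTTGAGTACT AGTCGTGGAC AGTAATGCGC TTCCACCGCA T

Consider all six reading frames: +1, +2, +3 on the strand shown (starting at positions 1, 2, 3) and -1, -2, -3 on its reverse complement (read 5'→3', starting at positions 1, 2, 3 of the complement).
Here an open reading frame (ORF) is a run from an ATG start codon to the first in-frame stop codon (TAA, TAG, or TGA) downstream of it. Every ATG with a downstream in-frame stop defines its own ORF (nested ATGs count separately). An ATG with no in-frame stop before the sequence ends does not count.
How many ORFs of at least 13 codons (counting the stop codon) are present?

Reverse complement (5'→3'): ATGCGGTGGAAGCGCATTACTGTCCACGACTAGTACTCAAATGAACGATGTGTGAGACCGC
Frame +1: GCG GTC TCA CAC ATC GTT CAT TTG AGT ACT AGT CGT GGA CAG TAA TGC GCT TCC ACC GCA — no ATG→stop ORF.
Frame +2: CGG TCT CAC ACA TCG TTC ATT TGA GTA CTA GTC GTG GAC AGT AAT GCG CTT CCA CCG CAT — no ATG→stop ORF.
Frame +3: GGT CTC ACA CAT CGT TCA TTT GAG TAC TAG TCG TGG ACA GTA ATG CGC TTC CAC CGC — no ATG→stop ORF.
Frame -1: ATG CGG TGG AAG CGC ATT ACT GTC CAC GAC TAG TAC TCA AAT GAA CGA TGT GTG AGA CCG — ATG at 1, stop TAG at 31 → 33 nt.
Frame -2: TGC GGT GGA AGC GCA TTA CTG TCC ACG ACT AGT ACT CAA ATG AAC GAT GTG TGA GAC CGC — ATG at 41, stop TGA at 53 → 15 nt.
Frame -3: GCG GTG GAA GCG CAT TAC TGT CCA CGA CTA GTA CTC AAA TGA ACG ATG TGT GAG ACC — no ATG→stop ORF.
No ORF reaches 13 codons. Count = 0.

0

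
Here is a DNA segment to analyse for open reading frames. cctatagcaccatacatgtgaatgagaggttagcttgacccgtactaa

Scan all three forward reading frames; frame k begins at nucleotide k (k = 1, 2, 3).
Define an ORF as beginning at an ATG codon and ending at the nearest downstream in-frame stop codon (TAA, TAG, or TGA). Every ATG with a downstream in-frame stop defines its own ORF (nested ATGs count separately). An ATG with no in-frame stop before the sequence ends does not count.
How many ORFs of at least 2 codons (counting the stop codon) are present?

2

Frame 1: CCT ATA GCA CCA TAC ATG TGA ATG AGA GGT TAG CTT GAC CCG TAC TAA — ATG at 16, stop TGA at 19 → 6 nt; ATG at 22, stop TAG at 31 → 12 nt.
Frame 2: CTA TAG CAC CAT ACA TGT GAA TGA GAG GTT AGC TTG ACC CGT ACT — no ATG→stop ORF.
Frame 3: TAT AGC ACC ATA CAT GTG AAT GAG AGG TTA GCT TGA CCC GTA CTA — no ATG→stop ORF.
ORFs ≥ 2 codons: frame 1 16–21 (2 codons), frame 1 22–33 (4 codons). Count = 2.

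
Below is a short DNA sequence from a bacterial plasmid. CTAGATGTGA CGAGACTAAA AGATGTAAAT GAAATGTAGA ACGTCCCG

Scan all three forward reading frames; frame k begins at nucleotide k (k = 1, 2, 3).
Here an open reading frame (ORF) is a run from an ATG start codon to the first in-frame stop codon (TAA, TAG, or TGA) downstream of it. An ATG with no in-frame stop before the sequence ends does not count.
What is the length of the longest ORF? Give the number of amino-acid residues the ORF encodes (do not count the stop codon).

1

Frame 1: CTA GAT GTG ACG AGA CTA AAA GAT GTA AAT GAA ATG TAG AAC GTC CCG — ATG at 34, stop TAG at 37 → 6 nt.
Frame 2: TAG ATG TGA CGA GAC TAA AAG ATG TAA ATG AAA TGT AGA ACG TCC — ATG at 5, stop TGA at 8 → 6 nt; ATG at 23, stop TAA at 26 → 6 nt.
Frame 3: AGA TGT GAC GAG ACT AAA AGA TGT AAA TGA AAT GTA GAA CGT CCC — no ATG→stop ORF.
Longest: frame 1, positions 34–39, 6 nt = 2 codons = 1 aa. → 1 amino acids.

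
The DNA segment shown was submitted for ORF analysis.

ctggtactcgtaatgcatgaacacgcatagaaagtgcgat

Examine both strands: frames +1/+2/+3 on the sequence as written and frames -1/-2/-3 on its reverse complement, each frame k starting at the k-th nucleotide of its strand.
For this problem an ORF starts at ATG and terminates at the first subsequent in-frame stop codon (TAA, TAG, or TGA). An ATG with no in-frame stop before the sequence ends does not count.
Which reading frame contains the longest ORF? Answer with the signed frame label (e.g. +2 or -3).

Reverse complement (5'→3'): ATCGCACTTTCTATGCGTGTTCATGCATTACGAGTACCAG
Frame +1: CTG GTA CTC GTA ATG CAT GAA CAC GCA TAG AAA GTG CGA — ATG at 13, stop TAG at 28 → 18 nt.
Frame +2: TGG TAC TCG TAA TGC ATG AAC ACG CAT AGA AAG TGC GAT — no ATG→stop ORF.
Frame +3: GGT ACT CGT AAT GCA TGA ACA CGC ATA GAA AGT GCG — no ATG→stop ORF.
Frame -1: ATC GCA CTT TCT ATG CGT GTT CAT GCA TTA CGA GTA CCA — no ATG→stop ORF.
Frame -2: TCG CAC TTT CTA TGC GTG TTC ATG CAT TAC GAG TAC CAG — no ATG→stop ORF.
Frame -3: CGC ACT TTC TAT GCG TGT TCA TGC ATT ACG AGT ACC — no ATG→stop ORF.
Longest ORF is 18 nt in frame +1 (positions 13–30).

+1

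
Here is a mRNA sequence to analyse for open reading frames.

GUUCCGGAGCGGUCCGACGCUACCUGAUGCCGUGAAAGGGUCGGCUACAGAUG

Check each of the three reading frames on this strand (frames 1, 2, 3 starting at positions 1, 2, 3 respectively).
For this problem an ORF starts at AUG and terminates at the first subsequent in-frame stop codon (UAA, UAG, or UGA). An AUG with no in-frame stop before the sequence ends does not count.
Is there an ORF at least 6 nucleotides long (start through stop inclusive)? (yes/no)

Frame 1: GUU CCG GAG CGG UCC GAC GCU ACC UGA UGC CGU GAA AGG GUC GGC UAC AGA — no AUG→stop ORF.
Frame 2: UUC CGG AGC GGU CCG ACG CUA CCU GAU GCC GUG AAA GGG UCG GCU ACA GAU — no AUG→stop ORF.
Frame 3: UCC GGA GCG GUC CGA CGC UAC CUG AUG CCG UGA AAG GGU CGG CUA CAG AUG — AUG at 27, stop UGA at 33 → 9 nt.
Frame 3 has an ORF of 9 nucleotides (positions 27–35) ≥ 6, so yes.

yes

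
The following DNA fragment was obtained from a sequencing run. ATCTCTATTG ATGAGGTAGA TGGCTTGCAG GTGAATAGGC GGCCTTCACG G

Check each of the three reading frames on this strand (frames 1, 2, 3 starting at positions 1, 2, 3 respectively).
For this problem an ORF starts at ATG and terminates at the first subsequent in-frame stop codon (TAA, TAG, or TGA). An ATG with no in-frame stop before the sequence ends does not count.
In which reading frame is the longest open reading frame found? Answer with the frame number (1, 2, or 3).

2

Frame 1: ATC TCT ATT GAT GAG GTA GAT GGC TTG CAG GTG AAT AGG CGG CCT TCA CGG — no ATG→stop ORF.
Frame 2: TCT CTA TTG ATG AGG TAG ATG GCT TGC AGG TGA ATA GGC GGC CTT CAC — ATG at 11, stop TAG at 17 → 9 nt; ATG at 20, stop TGA at 32 → 15 nt.
Frame 3: CTC TAT TGA TGA GGT AGA TGG CTT GCA GGT GAA TAG GCG GCC TTC ACG — no ATG→stop ORF.
Longest ORF is 15 nt in frame 2 (positions 20–34).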